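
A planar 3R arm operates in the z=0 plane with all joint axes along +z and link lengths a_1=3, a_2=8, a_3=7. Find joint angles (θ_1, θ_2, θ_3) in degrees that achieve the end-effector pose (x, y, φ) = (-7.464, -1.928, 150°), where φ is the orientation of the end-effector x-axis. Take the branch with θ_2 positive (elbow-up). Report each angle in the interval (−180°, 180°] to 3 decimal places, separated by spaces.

121.030 150.006 -121.036

wrist centre = target − a_3·(cos φ, sin φ) = (-1.4018, -5.4280)
cos θ_2 = (31.4283−3²−8²)/(2·3·8) = -0.8661; θ_2 = 150.0059° (elbow-up)
β = atan2(-5.4280,-1.4018) = -104.4807°; ψ = atan2(3.9993,-3.9286) = 134.4893°
θ_1 = β − ψ = -238.9700°
θ_3 = φ − θ_1 − θ_2 = -121.0360° (wrapped to (-180°,180°])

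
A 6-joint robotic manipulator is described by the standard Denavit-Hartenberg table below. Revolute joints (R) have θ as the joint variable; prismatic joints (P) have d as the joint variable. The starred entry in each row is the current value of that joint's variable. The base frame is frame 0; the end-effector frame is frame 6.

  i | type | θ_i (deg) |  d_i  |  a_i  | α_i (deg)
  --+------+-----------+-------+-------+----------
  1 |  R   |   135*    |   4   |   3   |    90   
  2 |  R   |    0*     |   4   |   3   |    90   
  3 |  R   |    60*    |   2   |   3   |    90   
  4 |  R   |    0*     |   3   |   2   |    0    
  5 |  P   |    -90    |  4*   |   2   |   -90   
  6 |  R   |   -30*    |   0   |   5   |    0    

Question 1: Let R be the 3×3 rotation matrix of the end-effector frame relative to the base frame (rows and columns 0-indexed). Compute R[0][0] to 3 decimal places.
-0.483

End-effector x-axis (col 0 of R) = (-0.4830,0.1294,0.8660)
R[0][0] = -0.4830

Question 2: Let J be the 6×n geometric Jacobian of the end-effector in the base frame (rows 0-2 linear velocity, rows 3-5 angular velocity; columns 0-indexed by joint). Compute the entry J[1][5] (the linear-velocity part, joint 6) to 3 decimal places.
-1.121

axis z_5 = (0.2588,0.9659,0.0000); lever o_n−o_5 = (-2.4148,0.6470,4.3301)
cross product → J_v[:, 5] = (4.1826,-1.1207,2.5000)
J_ω[:, 5] = z_5
entry J[1][5] = -1.1207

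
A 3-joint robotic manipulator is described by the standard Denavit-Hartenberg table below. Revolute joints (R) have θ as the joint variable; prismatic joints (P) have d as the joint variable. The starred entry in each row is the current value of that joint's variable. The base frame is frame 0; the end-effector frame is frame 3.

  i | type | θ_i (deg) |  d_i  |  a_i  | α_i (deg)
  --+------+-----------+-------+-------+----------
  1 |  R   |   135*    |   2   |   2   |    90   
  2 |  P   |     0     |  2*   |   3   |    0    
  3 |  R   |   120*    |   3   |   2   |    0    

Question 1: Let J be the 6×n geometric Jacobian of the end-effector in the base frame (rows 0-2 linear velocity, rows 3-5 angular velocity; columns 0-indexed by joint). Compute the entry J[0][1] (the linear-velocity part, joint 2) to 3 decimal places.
prismatic axis z_1 = (0.7071,0.7071,0.0000)
J_v[:, 1] = z_1; J_ω[:, 1] = (0,0,0)
entry J[0][1] = 0.7071

0.707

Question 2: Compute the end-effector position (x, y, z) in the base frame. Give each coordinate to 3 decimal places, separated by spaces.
0.707 6.364 3.732

after link 1: o_1 = (-1.4142, 1.4142, 2.0000)
after link 2: o_2 = (-2.1213, 4.9497, 2.0000)
after link 3: o_3 = (0.7071, 6.3640, 3.7321)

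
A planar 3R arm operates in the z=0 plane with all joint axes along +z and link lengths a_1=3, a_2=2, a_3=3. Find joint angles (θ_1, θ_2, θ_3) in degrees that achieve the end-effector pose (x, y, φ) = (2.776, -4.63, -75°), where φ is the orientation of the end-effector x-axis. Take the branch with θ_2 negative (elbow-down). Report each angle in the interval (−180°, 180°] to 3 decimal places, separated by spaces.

-0.008 -120.007 45.015

wrist centre = target − a_3·(cos φ, sin φ) = (1.9995, -1.7322)
cos θ_2 = (6.9988−3²−2²)/(2·3·2) = -0.5001; θ_2 = -120.0068° (elbow-down)
β = atan2(-1.7322,1.9995) = -40.9027°; ψ = atan2(-1.7319,1.9998) = -40.8944°
θ_1 = β − ψ = -0.0083°
θ_3 = φ − θ_1 − θ_2 = 45.0151° (wrapped to (-180°,180°])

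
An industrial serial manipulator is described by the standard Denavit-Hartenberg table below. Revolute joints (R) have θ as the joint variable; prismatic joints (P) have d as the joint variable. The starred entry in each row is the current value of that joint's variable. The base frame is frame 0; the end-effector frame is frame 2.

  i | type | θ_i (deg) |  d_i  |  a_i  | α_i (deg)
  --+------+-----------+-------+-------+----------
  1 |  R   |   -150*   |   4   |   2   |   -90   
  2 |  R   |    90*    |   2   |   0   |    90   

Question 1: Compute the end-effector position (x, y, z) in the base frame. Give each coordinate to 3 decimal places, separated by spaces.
after link 1: o_1 = (-1.7321, -1.0000, 4.0000)
after link 2: o_2 = (-0.7321, -2.7321, 4.0000)

-0.732 -2.732 4.000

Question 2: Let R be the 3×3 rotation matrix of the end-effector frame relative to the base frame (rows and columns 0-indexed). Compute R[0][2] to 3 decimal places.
-0.866

End-effector z-axis (col 2 of R) = (-0.8660,-0.5000,0.0000)
R[0][2] = -0.8660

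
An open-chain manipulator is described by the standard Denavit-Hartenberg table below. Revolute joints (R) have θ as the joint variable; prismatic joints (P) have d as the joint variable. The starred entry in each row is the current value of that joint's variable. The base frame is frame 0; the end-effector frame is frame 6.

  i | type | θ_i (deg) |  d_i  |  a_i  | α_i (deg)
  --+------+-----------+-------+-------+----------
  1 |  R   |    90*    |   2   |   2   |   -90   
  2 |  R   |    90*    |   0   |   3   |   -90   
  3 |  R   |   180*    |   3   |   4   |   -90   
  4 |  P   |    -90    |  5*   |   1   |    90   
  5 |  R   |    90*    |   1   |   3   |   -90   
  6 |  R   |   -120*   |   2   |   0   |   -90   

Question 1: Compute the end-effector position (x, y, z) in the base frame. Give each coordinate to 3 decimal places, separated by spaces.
after link 1: o_1 = (0.0000, 2.0000, 2.0000)
after link 2: o_2 = (-0.0000, 2.0000, -1.0000)
after link 3: o_3 = (0.0000, -1.0000, 3.0000)
after link 4: o_4 = (-5.0000, -2.0000, 3.0000)
after link 5: o_5 = (-8.0000, -2.0000, 2.0000)
after link 6: o_6 = (-8.0000, 0.0000, 2.0000)

-8.000 0.000 2.000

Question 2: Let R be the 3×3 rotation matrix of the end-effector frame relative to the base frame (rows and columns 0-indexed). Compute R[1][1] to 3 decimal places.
End-effector y-axis (col 1 of R) = (-0.0000,-1.0000,0.0000)
R[1][1] = -1.0000

-1.000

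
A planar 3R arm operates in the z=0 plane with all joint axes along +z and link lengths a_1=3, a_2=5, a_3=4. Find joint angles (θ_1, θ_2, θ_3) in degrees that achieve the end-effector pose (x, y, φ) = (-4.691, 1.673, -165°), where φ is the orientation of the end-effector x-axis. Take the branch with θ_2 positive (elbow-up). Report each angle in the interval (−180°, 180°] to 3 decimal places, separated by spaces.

wrist centre = target − a_3·(cos φ, sin φ) = (-0.8273, 2.7083)
cos θ_2 = (8.0192−3²−5²)/(2·3·5) = -0.8660; θ_2 = 150.0002° (elbow-up)
β = atan2(2.7083,-0.8273) = 106.9863°; ψ = atan2(2.5000,-1.3301) = 118.0156°
θ_1 = β − ψ = -11.0292°
θ_3 = φ − θ_1 − θ_2 = 56.0290° (wrapped to (-180°,180°])

-11.029 150.000 56.029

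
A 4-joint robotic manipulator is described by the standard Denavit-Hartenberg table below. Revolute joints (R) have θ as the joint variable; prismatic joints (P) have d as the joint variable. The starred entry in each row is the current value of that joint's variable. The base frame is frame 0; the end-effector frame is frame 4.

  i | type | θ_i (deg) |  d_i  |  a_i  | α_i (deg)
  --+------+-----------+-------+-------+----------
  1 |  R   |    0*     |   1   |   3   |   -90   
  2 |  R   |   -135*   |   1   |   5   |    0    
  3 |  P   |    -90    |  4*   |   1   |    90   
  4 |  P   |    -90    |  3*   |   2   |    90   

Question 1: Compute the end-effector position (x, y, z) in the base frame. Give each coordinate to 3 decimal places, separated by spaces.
0.879 3.000 1.707

after link 1: o_1 = (3.0000, 0.0000, 1.0000)
after link 2: o_2 = (-0.5355, 1.0000, 4.5355)
after link 3: o_3 = (-1.2426, 5.0000, 3.8284)
after link 4: o_4 = (0.8787, 3.0000, 1.7071)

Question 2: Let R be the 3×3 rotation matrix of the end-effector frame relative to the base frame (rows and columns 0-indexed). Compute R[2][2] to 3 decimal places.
End-effector z-axis (col 2 of R) = (0.7071,-0.0000,0.7071)
R[2][2] = 0.7071

0.707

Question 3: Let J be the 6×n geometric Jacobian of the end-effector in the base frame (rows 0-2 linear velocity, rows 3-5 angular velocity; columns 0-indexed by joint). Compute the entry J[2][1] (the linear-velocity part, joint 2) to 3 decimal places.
axis z_1 = (0.0000,1.0000,0.0000); lever o_n−o_1 = (-2.1213,3.0000,0.7071)
cross product → J_v[:, 1] = (0.7071,-0.0000,2.1213)
J_ω[:, 1] = z_1
entry J[2][1] = 2.1213

2.121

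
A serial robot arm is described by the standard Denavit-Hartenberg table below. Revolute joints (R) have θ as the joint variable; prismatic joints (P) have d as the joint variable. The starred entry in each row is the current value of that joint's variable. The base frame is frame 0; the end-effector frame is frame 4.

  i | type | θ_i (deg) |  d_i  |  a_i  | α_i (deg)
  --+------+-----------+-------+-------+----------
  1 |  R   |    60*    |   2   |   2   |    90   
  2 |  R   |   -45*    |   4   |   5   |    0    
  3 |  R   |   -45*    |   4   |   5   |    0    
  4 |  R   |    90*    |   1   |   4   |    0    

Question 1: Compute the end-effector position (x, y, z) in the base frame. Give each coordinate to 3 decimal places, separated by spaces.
12.562 3.758 -6.536

after link 1: o_1 = (1.0000, 1.7321, 2.0000)
after link 2: o_2 = (6.2319, 2.7939, -1.5355)
after link 3: o_3 = (9.6960, 0.7939, -6.5355)
after link 4: o_4 = (12.5620, 3.7580, -6.5355)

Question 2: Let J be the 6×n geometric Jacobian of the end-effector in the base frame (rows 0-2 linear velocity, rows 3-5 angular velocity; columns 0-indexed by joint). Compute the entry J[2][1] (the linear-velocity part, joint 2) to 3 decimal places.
axis z_1 = (0.8660,-0.5000,0.0000); lever o_n−o_1 = (11.5620,2.0260,-8.5355)
cross product → J_v[:, 1] = (4.2678,7.3920,7.5355)
J_ω[:, 1] = z_1
entry J[2][1] = 7.5355

7.536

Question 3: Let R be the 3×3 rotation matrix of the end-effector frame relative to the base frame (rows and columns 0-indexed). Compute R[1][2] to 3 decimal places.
-0.500

End-effector z-axis (col 2 of R) = (0.8660,-0.5000,0.0000)
R[1][2] = -0.5000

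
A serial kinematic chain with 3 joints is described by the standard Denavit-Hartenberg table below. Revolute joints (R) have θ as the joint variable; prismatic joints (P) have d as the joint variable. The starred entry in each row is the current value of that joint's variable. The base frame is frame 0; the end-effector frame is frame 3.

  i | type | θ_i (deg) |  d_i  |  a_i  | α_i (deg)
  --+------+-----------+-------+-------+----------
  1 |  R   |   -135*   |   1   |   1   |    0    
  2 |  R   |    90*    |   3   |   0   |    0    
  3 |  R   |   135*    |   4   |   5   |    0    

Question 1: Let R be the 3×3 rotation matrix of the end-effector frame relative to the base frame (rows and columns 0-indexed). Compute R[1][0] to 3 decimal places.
1.000

End-effector x-axis (col 0 of R) = (0.0000,1.0000,0.0000)
R[1][0] = 1.0000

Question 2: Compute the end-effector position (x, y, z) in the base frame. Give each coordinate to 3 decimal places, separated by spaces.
after link 1: o_1 = (-0.7071, -0.7071, 1.0000)
after link 2: o_2 = (-0.7071, -0.7071, 4.0000)
after link 3: o_3 = (-0.7071, 4.2929, 8.0000)

-0.707 4.293 8.000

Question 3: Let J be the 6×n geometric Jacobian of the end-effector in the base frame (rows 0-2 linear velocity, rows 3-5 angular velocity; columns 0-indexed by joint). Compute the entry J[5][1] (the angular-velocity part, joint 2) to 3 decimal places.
1.000

axis z_1 = (0.0000,0.0000,1.0000); lever o_n−o_1 = (0.0000,5.0000,7.0000)
cross product → J_v[:, 1] = (-5.0000,0.0000,0.0000)
J_ω[:, 1] = z_1
entry J[5][1] = 1.0000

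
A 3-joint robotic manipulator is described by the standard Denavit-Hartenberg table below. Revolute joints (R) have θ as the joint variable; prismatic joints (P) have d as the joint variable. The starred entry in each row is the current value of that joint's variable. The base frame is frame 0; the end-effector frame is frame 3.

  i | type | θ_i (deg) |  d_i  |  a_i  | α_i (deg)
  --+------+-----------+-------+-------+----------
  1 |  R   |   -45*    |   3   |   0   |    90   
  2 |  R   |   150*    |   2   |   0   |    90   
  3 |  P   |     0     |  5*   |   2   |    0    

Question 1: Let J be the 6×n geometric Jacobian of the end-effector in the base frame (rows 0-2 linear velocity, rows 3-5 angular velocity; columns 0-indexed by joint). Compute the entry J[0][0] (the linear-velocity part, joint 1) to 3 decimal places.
axis z_0 = ẑ; lever o_n−o_0 = (-0.8712,-1.9572,8.3301)
cross product → J_v[:, 0] = (1.9572,-0.8712,0.0000)
J_ω[:, 0] = z_0
entry J[0][0] = 1.9572

1.957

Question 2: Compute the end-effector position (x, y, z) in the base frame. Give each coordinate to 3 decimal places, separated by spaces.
after link 1: o_1 = (0.0000, 0.0000, 3.0000)
after link 2: o_2 = (-1.4142, -1.4142, 3.0000)
after link 3: o_3 = (-0.8712, -1.9572, 8.3301)

-0.871 -1.957 8.330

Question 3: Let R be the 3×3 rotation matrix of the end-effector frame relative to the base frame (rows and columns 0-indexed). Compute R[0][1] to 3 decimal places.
-0.707

End-effector y-axis (col 1 of R) = (-0.7071,-0.7071,0.0000)
R[0][1] = -0.7071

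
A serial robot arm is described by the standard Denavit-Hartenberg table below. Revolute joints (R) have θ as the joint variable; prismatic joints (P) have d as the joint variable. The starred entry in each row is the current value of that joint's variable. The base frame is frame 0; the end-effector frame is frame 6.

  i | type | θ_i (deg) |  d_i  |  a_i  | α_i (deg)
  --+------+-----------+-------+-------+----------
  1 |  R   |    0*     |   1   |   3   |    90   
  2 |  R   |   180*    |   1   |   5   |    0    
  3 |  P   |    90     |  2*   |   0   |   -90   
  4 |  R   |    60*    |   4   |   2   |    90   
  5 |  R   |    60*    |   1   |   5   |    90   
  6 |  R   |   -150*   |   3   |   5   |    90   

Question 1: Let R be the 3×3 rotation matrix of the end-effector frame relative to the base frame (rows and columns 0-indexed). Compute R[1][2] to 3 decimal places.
End-effector z-axis (col 2 of R) = (-0.4330,-0.6495,-0.6250)
R[1][2] = -0.6495

-0.650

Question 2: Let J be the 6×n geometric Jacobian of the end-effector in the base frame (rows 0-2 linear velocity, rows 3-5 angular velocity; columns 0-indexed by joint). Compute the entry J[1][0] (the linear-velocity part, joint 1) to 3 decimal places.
1.080

axis z_0 = ẑ; lever o_n−o_0 = (1.0801,2.0221,-0.1675)
cross product → J_v[:, 0] = (-2.0221,1.0801,0.0000)
J_ω[:, 0] = z_0
entry J[1][0] = 1.0801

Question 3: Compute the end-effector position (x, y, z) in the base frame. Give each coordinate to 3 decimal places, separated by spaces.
after link 1: o_1 = (3.0000, 0.0000, 1.0000)
after link 2: o_2 = (-2.0000, -1.0000, 1.0000)
after link 3: o_3 = (-2.0000, -3.0000, 1.0000)
after link 4: o_4 = (2.0000, -1.2679, -0.0000)
after link 5: o_5 = (6.3301, 0.3971, -2.1160)
after link 6: o_6 = (1.0801, 2.0221, -0.1675)

1.080 2.022 -0.167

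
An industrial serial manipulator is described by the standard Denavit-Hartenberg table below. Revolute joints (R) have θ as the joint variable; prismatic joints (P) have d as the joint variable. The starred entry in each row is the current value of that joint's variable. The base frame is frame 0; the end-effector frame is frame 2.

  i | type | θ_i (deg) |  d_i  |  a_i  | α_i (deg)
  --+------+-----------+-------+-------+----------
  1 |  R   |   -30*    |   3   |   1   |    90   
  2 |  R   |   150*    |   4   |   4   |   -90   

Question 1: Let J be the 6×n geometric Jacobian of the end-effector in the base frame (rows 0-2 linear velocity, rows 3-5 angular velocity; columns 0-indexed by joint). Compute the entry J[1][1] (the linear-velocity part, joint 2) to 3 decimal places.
axis z_1 = (-0.5000,-0.8660,0.0000); lever o_n−o_1 = (-5.0000,-1.7321,2.0000)
cross product → J_v[:, 1] = (-1.7321,1.0000,-3.4641)
J_ω[:, 1] = z_1
entry J[1][1] = 1.0000

1.000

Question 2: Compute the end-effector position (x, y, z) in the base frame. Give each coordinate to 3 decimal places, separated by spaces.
-4.134 -2.232 5.000

after link 1: o_1 = (0.8660, -0.5000, 3.0000)
after link 2: o_2 = (-4.1340, -2.2321, 5.0000)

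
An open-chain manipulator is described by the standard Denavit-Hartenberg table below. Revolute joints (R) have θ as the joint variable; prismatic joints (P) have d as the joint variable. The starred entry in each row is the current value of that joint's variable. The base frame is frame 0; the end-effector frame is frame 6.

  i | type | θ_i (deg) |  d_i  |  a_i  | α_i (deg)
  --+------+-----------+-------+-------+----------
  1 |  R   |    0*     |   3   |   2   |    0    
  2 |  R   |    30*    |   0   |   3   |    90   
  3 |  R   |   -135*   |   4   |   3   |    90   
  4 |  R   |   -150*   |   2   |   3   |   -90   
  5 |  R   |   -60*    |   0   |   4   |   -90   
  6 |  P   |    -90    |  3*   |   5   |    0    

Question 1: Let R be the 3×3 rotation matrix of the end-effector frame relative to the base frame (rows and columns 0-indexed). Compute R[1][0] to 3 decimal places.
0.573

End-effector x-axis (col 0 of R) = (-0.7392,0.5732,-0.3536)
R[1][0] = 0.5732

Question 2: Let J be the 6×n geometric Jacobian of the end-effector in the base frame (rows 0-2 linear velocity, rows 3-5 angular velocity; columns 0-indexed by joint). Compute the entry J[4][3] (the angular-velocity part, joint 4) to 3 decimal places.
-0.354

axis z_3 = (-0.6124,-0.3536,0.7071); lever o_n−o_3 = (-3.9935,7.0811,5.6881)
cross product → J_v[:, 3] = (-7.0181,0.6594,-5.7482)
J_ω[:, 3] = z_3
entry J[4][3] = -0.3536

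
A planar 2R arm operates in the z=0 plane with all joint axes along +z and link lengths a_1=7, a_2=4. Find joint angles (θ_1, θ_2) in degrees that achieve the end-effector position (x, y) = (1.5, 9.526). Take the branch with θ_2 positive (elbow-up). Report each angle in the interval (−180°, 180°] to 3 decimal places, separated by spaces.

cos θ_2 = (92.9947−7²−4²)/(2·7·4) = 0.4999; θ_2 = 60.0063° (elbow-up)
β = atan2(9.5260,1.5000) = 81.0515°; ψ = atan2(3.4643,8.9996) = 21.0538°
θ_1 = β − ψ = 59.9977°

59.998 60.006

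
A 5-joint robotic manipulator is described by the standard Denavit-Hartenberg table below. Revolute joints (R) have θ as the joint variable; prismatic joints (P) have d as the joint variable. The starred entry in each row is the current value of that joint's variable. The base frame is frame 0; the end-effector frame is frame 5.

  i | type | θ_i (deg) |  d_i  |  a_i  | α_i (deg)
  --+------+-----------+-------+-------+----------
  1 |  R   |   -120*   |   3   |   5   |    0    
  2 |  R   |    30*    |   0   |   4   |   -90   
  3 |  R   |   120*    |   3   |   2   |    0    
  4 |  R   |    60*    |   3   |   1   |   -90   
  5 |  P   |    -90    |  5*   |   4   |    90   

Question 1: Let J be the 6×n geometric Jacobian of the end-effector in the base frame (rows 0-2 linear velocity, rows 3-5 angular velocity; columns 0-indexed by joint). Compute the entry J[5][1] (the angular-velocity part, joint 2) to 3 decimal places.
1.000

axis z_1 = (0.0000,0.0000,1.0000); lever o_n−o_1 = (10.0000,-2.0000,3.2679)
cross product → J_v[:, 1] = (2.0000,10.0000,-0.0000)
J_ω[:, 1] = z_1
entry J[5][1] = 1.0000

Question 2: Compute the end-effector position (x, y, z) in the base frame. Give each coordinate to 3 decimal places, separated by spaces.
after link 1: o_1 = (-2.5000, -4.3301, 3.0000)
after link 2: o_2 = (-2.5000, -8.3301, 3.0000)
after link 3: o_3 = (0.5000, -7.3301, 1.2679)
after link 4: o_4 = (3.5000, -6.3301, 1.2679)
after link 5: o_5 = (7.5000, -6.3301, 6.2679)

7.500 -6.330 6.268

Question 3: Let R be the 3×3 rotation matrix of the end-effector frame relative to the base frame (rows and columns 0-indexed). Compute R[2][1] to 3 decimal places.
1.000

End-effector y-axis (col 1 of R) = (-0.0000,0.0000,1.0000)
R[2][1] = 1.0000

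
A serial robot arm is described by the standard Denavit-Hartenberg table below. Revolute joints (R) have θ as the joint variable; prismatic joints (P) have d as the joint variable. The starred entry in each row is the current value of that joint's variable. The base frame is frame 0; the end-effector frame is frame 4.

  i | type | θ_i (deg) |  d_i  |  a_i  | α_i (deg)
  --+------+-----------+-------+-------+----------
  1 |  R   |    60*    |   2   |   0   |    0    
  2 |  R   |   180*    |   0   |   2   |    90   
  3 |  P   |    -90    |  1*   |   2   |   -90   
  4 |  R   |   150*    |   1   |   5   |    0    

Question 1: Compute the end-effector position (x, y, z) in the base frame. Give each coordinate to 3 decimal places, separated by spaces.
-0.201 -3.348 4.330

after link 1: o_1 = (0.0000, 0.0000, 2.0000)
after link 2: o_2 = (-1.0000, -1.7321, 2.0000)
after link 3: o_3 = (-1.8660, -1.2321, 0.0000)
after link 4: o_4 = (-0.2010, -3.3481, 4.3301)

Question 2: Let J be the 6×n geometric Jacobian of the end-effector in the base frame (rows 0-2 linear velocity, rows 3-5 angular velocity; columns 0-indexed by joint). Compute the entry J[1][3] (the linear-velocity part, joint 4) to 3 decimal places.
axis z_3 = (-0.5000,-0.8660,0.0000); lever o_n−o_3 = (1.6651,-2.1160,4.3301)
cross product → J_v[:, 3] = (-3.7500,2.1651,2.5000)
J_ω[:, 3] = z_3
entry J[1][3] = 2.1651

2.165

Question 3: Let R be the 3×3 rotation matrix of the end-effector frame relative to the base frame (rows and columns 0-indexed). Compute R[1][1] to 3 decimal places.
0.433

End-effector y-axis (col 1 of R) = (-0.7500,0.4330,0.5000)
R[1][1] = 0.4330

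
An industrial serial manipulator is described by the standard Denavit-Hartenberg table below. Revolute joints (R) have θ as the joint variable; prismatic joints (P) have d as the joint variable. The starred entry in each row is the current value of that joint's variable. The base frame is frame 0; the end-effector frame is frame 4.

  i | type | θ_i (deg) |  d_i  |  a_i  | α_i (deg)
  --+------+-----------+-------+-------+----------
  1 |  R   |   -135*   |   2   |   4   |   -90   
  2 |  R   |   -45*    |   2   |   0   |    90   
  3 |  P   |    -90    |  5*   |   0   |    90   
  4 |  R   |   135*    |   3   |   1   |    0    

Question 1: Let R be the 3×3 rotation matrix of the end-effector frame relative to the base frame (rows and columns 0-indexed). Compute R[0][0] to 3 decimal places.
End-effector x-axis (col 0 of R) = (0.8536,-0.1464,0.5000)
R[0][0] = 0.8536

0.854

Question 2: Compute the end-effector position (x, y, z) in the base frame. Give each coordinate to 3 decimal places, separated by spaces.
3.439 -0.389 3.914

after link 1: o_1 = (-2.8284, -2.8284, 2.0000)
after link 2: o_2 = (-1.4142, -4.2426, 2.0000)
after link 3: o_3 = (1.0858, -1.7426, 5.5355)
after link 4: o_4 = (3.4393, -0.3891, 3.9142)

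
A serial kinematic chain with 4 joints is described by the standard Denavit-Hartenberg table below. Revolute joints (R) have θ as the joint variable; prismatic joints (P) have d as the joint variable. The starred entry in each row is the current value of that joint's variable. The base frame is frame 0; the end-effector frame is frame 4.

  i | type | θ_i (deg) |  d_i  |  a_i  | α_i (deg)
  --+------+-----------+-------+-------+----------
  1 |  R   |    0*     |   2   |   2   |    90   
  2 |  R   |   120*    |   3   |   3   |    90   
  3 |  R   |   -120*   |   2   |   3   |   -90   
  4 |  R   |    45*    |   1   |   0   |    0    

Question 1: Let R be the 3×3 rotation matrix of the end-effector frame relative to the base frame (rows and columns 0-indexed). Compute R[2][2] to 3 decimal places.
End-effector z-axis (col 2 of R) = (-0.4330,0.5000,0.7500)
R[2][2] = 0.7500

0.750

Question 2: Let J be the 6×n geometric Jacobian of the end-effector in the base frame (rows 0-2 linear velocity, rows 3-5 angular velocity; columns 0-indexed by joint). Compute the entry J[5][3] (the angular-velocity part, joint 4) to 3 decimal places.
0.750

axis z_3 = (-0.4330,0.5000,0.7500); lever o_n−o_3 = (-0.4330,0.5000,0.7500)
cross product → J_v[:, 3] = (-0.0000,-0.0000,0.0000)
J_ω[:, 3] = z_3
entry J[5][3] = 0.7500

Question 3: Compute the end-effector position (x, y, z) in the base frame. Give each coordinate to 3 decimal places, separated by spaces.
after link 1: o_1 = (2.0000, 0.0000, 2.0000)
after link 2: o_2 = (0.5000, -3.0000, 4.5981)
after link 3: o_3 = (2.9821, -0.4019, 4.2990)
after link 4: o_4 = (2.5490, 0.0981, 5.0490)

2.549 0.098 5.049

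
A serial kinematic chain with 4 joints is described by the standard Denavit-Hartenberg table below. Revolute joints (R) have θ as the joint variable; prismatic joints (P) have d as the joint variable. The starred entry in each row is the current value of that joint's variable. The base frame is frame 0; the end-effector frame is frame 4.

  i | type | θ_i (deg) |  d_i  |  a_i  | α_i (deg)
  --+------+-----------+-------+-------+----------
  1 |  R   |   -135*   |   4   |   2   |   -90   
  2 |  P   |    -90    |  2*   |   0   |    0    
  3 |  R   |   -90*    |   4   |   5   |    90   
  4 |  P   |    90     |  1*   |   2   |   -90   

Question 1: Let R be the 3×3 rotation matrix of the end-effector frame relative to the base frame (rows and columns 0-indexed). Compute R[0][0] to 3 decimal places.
End-effector x-axis (col 0 of R) = (0.7071,-0.7071,0.0000)
R[0][0] = 0.7071

0.707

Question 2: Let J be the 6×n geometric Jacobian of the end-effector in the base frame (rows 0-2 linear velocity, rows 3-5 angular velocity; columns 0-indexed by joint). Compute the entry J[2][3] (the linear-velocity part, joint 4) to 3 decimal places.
-1.000

prismatic axis z_3 = (0.0000,0.0000,-1.0000)
J_v[:, 3] = z_3; J_ω[:, 3] = (0,0,0)
entry J[2][3] = -1.0000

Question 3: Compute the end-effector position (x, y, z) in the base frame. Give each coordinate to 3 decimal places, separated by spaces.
after link 1: o_1 = (-1.4142, -1.4142, 4.0000)
after link 2: o_2 = (0.0000, -2.8284, 4.0000)
after link 3: o_3 = (6.3640, -2.1213, 4.0000)
after link 4: o_4 = (7.7782, -3.5355, 3.0000)

7.778 -3.536 3.000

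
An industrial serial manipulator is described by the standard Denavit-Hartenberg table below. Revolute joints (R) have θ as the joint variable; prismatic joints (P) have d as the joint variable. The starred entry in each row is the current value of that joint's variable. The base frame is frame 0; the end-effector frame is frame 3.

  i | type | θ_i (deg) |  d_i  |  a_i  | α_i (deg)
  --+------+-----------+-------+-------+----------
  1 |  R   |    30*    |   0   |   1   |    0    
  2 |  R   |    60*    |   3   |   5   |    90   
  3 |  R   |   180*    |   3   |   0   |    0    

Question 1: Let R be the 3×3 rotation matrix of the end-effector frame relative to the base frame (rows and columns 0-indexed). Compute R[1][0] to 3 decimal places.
-1.000

End-effector x-axis (col 0 of R) = (-0.0000,-1.0000,0.0000)
R[1][0] = -1.0000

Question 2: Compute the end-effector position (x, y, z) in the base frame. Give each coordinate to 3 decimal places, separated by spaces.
3.866 5.500 3.000

after link 1: o_1 = (0.8660, 0.5000, 0.0000)
after link 2: o_2 = (0.8660, 5.5000, 3.0000)
after link 3: o_3 = (3.8660, 5.5000, 3.0000)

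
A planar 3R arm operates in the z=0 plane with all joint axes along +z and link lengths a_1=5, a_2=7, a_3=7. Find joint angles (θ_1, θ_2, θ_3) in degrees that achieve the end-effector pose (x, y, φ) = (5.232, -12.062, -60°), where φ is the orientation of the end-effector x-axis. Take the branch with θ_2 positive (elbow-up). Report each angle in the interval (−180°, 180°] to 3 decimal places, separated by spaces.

wrist centre = target − a_3·(cos φ, sin φ) = (1.7320, -5.9998)
cos θ_2 = (38.9977−5²−7²)/(2·5·7) = -0.5000; θ_2 = 120.0022° (elbow-up)
β = atan2(-5.9998,1.7320) = -73.8979°; ψ = atan2(6.0620,1.4998) = 76.1039°
θ_1 = β − ψ = -150.0018°
θ_3 = φ − θ_1 − θ_2 = -30.0004° (wrapped to (-180°,180°])

-150.002 120.002 -30.000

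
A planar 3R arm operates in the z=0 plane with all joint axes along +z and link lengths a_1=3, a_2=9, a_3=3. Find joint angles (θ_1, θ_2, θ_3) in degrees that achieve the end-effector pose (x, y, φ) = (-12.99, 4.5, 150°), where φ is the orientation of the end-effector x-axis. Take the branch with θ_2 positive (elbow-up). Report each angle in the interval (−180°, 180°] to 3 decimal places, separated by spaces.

wrist centre = target − a_3·(cos φ, sin φ) = (-10.3919, 3.0000)
cos θ_2 = (116.9921−3²−9²)/(2·3·9) = 0.4999; θ_2 = 60.0097° (elbow-up)
β = atan2(3.0000,-10.3919) = 163.8973°; ψ = atan2(7.7950,7.4987) = 46.1100°
θ_1 = β − ψ = 117.7874°
θ_3 = φ − θ_1 − θ_2 = -27.7971° (wrapped to (-180°,180°])

117.787 60.010 -27.797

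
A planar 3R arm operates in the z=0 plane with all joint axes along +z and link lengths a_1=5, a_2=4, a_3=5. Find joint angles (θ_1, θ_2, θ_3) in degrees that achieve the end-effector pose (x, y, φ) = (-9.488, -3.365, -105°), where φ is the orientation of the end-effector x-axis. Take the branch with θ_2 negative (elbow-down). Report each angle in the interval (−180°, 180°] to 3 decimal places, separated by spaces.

wrist centre = target − a_3·(cos φ, sin φ) = (-8.1939, 1.4646)
cos θ_2 = (69.2852−5²−4²)/(2·5·4) = 0.7071; θ_2 = -44.9981° (elbow-down)
β = atan2(1.4646,-8.1939) = 169.8656°; ψ = atan2(-2.8283,7.8285) = -19.8641°
θ_1 = β − ψ = 189.7297°
θ_3 = φ − θ_1 − θ_2 = 110.2684° (wrapped to (-180°,180°])

-170.270 -44.998 110.268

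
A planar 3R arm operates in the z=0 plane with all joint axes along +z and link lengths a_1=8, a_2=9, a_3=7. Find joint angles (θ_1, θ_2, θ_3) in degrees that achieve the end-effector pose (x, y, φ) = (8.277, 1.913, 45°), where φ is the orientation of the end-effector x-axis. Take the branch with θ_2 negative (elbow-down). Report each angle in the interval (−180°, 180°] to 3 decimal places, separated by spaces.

44.995 -150.000 150.004

wrist centre = target − a_3·(cos φ, sin φ) = (3.3273, -3.0367)
cos θ_2 = (20.2924−8²−9²)/(2·8·9) = -0.8660; θ_2 = -149.9999° (elbow-down)
β = atan2(-3.0367,3.3273) = -42.3864°; ψ = atan2(-4.5000,0.2058) = -87.3818°
θ_1 = β − ψ = 44.9954°
θ_3 = φ − θ_1 − θ_2 = 150.0045° (wrapped to (-180°,180°])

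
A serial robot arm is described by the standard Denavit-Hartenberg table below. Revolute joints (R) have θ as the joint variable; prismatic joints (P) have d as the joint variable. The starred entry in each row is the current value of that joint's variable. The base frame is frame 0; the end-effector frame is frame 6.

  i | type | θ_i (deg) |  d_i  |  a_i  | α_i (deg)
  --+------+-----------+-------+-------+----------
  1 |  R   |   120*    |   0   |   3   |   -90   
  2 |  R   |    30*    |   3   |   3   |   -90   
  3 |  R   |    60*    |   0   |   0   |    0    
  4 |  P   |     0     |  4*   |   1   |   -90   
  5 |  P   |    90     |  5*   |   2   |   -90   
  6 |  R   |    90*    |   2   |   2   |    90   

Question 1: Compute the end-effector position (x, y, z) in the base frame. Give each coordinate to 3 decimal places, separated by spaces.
after link 1: o_1 = (-1.5000, 2.5981, 0.0000)
after link 2: o_2 = (-5.3971, 3.3481, -1.5000)
after link 3: o_3 = (-5.3971, 3.3481, -1.5000)
after link 4: o_4 = (-3.8636, 2.4240, -5.2141)
after link 5: o_5 = (-0.3236, 1.2925, -1.3170)
after link 6: o_6 = (-3.0066, 0.4755, -1.6830)

-3.007 0.475 -1.683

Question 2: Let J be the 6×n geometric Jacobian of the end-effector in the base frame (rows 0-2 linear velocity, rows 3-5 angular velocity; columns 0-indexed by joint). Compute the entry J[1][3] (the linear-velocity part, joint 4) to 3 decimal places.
prismatic axis z_3 = (0.2500,-0.4330,-0.8660)
J_v[:, 3] = z_3; J_ω[:, 3] = (0,0,0)
entry J[1][3] = -0.4330

-0.433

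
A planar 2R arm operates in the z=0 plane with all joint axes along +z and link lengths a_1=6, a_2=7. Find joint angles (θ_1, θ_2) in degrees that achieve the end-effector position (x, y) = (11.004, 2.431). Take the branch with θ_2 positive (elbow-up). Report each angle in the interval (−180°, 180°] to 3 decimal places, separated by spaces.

-20.086 60.002

cos θ_2 = (126.9978−6²−7²)/(2·6·7) = 0.5000; θ_2 = 60.0018° (elbow-up)
β = atan2(2.4310,11.0040) = 12.4577°; ψ = atan2(6.0623,9.4998) = 32.5439°
θ_1 = β − ψ = -20.0862°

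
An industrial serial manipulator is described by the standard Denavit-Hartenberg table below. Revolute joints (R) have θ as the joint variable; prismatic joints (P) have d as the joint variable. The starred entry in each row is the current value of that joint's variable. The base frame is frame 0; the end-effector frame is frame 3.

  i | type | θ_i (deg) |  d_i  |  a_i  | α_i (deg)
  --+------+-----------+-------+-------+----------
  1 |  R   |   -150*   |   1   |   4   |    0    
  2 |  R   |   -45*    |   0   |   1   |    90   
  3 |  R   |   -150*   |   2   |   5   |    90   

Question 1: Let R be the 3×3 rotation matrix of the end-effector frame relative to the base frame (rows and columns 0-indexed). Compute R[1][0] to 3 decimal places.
End-effector x-axis (col 0 of R) = (0.8365,-0.2241,-0.5000)
R[1][0] = -0.2241

-0.224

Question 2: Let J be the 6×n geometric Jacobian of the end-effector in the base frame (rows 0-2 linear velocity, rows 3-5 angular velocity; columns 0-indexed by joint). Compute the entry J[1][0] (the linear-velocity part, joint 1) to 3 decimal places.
0.270

axis z_0 = ẑ; lever o_n−o_0 = (0.2702,-0.9300,-1.5000)
cross product → J_v[:, 0] = (0.9300,0.2702,-0.0000)
J_ω[:, 0] = z_0
entry J[1][0] = 0.2702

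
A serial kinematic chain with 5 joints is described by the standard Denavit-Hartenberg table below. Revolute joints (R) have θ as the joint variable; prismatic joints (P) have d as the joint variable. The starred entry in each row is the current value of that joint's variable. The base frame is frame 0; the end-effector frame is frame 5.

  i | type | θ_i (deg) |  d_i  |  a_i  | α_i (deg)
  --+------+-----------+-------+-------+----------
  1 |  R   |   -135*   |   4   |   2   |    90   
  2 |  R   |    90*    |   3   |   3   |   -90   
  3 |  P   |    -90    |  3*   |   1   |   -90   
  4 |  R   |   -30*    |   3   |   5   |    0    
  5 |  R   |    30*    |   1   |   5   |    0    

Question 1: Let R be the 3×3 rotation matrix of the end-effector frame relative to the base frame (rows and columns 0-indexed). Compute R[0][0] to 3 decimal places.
End-effector x-axis (col 0 of R) = (-0.7071,0.7071,0.0000)
R[0][0] = -0.7071

-0.707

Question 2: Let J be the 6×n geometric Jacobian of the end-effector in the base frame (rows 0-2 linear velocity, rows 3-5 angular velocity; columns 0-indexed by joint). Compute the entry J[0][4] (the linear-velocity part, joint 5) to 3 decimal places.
axis z_4 = (0.0000,-0.0000,1.0000); lever o_n−o_4 = (-3.5355,3.5355,1.0000)
cross product → J_v[:, 4] = (-3.5355,-3.5355,0.0000)
J_ω[:, 4] = z_4
entry J[0][4] = -3.5355

-3.536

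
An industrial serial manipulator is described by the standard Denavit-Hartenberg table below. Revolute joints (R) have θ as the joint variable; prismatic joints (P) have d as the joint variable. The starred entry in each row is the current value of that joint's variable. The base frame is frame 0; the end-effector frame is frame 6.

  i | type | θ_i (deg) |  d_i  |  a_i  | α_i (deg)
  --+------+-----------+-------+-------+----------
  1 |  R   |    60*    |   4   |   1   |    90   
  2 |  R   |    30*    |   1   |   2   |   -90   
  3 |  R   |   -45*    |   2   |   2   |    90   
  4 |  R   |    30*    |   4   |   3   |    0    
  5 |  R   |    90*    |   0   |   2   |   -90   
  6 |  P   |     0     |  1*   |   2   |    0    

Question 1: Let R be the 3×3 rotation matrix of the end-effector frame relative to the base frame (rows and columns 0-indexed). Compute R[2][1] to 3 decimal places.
End-effector y-axis (col 1 of R) = (-0.3062,0.8839,0.3536)
R[2][1] = 0.3536

0.354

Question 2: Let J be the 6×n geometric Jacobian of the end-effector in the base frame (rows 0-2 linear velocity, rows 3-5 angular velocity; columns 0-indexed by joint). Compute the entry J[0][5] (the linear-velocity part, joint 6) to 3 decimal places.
-0.670

prismatic axis z_5 = (-0.6705,0.0634,-0.7392)
J_v[:, 5] = z_5; J_ω[:, 5] = (0,0,0)
entry J[0][5] = -0.6705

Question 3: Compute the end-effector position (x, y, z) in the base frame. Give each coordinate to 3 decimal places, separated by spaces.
3.432 -4.162 9.796

after link 1: o_1 = (0.5000, 0.8660, 4.0000)
after link 2: o_2 = (2.2321, 1.8660, 5.0000)
after link 3: o_3 = (3.5692, 1.3536, 7.4392)
after link 4: o_4 = (6.8054, -2.3722, 8.2425)
after link 5: o_5 = (5.4538, -3.2990, 9.3890)
after link 6: o_6 = (3.4318, -4.1624, 9.7962)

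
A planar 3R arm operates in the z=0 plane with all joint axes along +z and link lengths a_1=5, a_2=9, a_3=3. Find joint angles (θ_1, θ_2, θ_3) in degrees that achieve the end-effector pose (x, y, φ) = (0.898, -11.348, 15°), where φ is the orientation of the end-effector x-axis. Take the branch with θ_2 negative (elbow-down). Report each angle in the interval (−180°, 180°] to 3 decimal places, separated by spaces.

-60.000 -59.999 134.999

wrist centre = target − a_3·(cos φ, sin φ) = (-1.9998, -12.1245)
cos θ_2 = (151.0016−5²−9²)/(2·5·9) = 0.5000; θ_2 = -59.9988° (elbow-down)
β = atan2(-12.1245,-1.9998) = -99.3659°; ψ = atan2(-7.7941,9.5002) = -39.3662°
θ_1 = β − ψ = -59.9997°
θ_3 = φ − θ_1 − θ_2 = 134.9985° (wrapped to (-180°,180°])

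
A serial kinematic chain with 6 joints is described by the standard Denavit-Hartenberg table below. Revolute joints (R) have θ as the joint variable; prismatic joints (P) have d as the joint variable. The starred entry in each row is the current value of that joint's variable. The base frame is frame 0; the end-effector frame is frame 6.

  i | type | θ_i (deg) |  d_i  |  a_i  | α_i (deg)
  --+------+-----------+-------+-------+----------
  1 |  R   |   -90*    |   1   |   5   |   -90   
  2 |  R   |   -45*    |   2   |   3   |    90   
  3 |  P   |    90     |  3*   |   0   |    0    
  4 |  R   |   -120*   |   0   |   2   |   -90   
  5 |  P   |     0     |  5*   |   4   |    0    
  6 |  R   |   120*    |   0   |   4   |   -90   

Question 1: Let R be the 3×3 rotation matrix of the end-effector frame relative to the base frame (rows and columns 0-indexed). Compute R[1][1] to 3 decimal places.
End-effector y-axis (col 1 of R) = (-0.8660,0.3536,-0.3536)
R[1][1] = 0.3536

0.354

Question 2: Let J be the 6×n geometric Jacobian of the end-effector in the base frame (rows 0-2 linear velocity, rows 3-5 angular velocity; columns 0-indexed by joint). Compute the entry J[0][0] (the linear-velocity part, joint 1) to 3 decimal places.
11.667

axis z_0 = ẑ; lever o_n−o_0 = (4.3301,-11.6667,7.0104)
cross product → J_v[:, 0] = (11.6667,4.3301,-0.0000)
J_ω[:, 0] = z_0
entry J[0][0] = 11.6667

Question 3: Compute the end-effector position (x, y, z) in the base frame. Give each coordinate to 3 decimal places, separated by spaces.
4.330 -11.667 7.010

after link 1: o_1 = (0.0000, -5.0000, 1.0000)
after link 2: o_2 = (2.0000, -7.1213, 3.1213)
after link 3: o_3 = (2.0000, -5.0000, 5.2426)
after link 4: o_4 = (1.0000, -6.2247, 6.4674)
after link 5: o_5 = (3.3301, -10.4420, 10.6846)
after link 6: o_6 = (4.3301, -11.6667, 7.0104)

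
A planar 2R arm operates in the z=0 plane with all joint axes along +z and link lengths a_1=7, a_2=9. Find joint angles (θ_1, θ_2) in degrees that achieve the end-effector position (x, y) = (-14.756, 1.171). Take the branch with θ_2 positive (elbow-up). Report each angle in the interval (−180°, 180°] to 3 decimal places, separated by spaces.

150.004 44.990

cos θ_2 = (219.1108−7²−9²)/(2·7·9) = 0.7072; θ_2 = 44.9901° (elbow-up)
β = atan2(1.1710,-14.7560) = 175.4627°; ψ = atan2(6.3629,13.3651) = 25.4583°
θ_1 = β − ψ = 150.0044°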